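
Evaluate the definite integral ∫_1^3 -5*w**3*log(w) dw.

25 - 405*log(3)/4

Integrate by parts once (u = ln w, dv = -5*w**3 dw).
An antiderivative is F(w) = -5*w**4*(4*log(w) - 1)/16.
Then F(3) - F(1) = (405/16 - 405*log(3)/4) - (5/16) = 25 - 405*log(3)/4.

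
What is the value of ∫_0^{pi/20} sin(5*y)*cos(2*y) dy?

Use the identity sin(5*y)cos(2*y) = [sin(7*y) + sin(3*y)]/2.
An antiderivative is F(y) = -cos(3*y)/6 - cos(7*y)/14.
Then F(pi/20) - F(0) = (-5*sqrt(sqrt(5) + 5)/84 - sqrt(10)/84 + sqrt(2)/84) - (-5/21) = -5*sqrt(sqrt(5) + 5)/84 - sqrt(10)/84 + sqrt(2)/84 + 5/21.

-5*sqrt(sqrt(5) + 5)/84 - sqrt(10)/84 + sqrt(2)/84 + 5/21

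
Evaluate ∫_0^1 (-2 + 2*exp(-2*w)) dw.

-1 - exp(-2)

An antiderivative is F(w) = -2*w - exp(-2*w).
Then F(1) - F(0) = (-2 - exp(-2)) - (-1) = -1 - exp(-2).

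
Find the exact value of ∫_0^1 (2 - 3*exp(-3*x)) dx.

An antiderivative is F(x) = 2*x + exp(-3*x).
Then F(1) - F(0) = (exp(-3) + 2) - (1) = exp(-3) + 1.

exp(-3) + 1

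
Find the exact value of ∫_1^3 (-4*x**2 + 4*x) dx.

By the power rule, an antiderivative is F(x) = -4*x**3/3 + 2*x**2.
Then F(3) - F(1) = (-18) - (2/3) = -56/3.

-56/3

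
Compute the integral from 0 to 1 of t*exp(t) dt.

1

Integrate by parts once (u = t, dv = exp(t) dt).
An antiderivative is F(t) = (t - 1)*exp(t).
Then F(1) - F(0) = (0) - (-1) = 1.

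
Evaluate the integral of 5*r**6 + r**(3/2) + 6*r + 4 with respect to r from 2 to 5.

By the power rule, an antiderivative is F(r) = 5*r**7/7 + 2*r**(5/2)/5 + 3*r**2 + 4*r.
Then F(5) - F(2) = (10*sqrt(5) + 391290/7) - (8*sqrt(2)/5 + 780/7) = -8*sqrt(2)/5 + 10*sqrt(5) + 390510/7.

-8*sqrt(2)/5 + 10*sqrt(5) + 390510/7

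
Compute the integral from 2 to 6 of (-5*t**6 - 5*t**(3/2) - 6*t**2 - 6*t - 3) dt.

-1402708/7 - 72*sqrt(6) + 8*sqrt(2)

By the power rule, an antiderivative is F(t) = -5*t**7/7 - 2*t**(5/2) - 2*t**3 - 3*t**2 - 3*t.
Then F(6) - F(2) = (-1403586/7 - 72*sqrt(6)) - (-878/7 - 8*sqrt(2)) = -1402708/7 - 72*sqrt(6) + 8*sqrt(2).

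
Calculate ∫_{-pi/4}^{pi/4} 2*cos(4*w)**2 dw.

Use the identity cos^2(4*w) = (1 + cos(8*w))/2.
An antiderivative is F(w) = w + sin(8*w)/8.
Then F(pi/4) - F(-pi/4) = (pi/4) - (-pi/4) = pi/2.

pi/2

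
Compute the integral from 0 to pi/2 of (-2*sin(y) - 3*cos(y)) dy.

An antiderivative is F(y) = -3*sin(y) + 2*cos(y).
Then F(pi/2) - F(0) = (-3) - (2) = -5.

-5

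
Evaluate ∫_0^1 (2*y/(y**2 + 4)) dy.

Let u = y**2 + 4, so du = 2*y dy. When y = 0, u = 4; when y = 1, u = 5.
The integral becomes ∫ 1/u du from 4 to 5, with antiderivative log(u).
Back in y: F(y) = log(y**2 + 4).
Then F(1) - F(0) = (log(5)) - (log(4)) = log(5/4).

log(5/4)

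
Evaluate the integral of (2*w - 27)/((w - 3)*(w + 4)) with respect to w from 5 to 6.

Factor the denominator: w**2 + w - 12 = (w + 4)(w - 3).
Partial fractions: (2*w - 27)/((w - 3)*(w + 4)) = 5/(w + 4) - 3/(w - 3).
An antiderivative is F(w) = -3*log(w - 3) + 5*log(w + 4).
Then F(6) - F(5) = (-3*log(3) + 5*log(2) + 5*log(5)) - (-3*log(2) + 10*log(3)) = -13*log(3) + 8*log(2) + 5*log(5).

-13*log(3) + 8*log(2) + 5*log(5)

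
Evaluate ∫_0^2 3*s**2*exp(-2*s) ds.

Integrate by parts twice (u = s^2, dv = 3*exp(-2*s) ds).
An antiderivative is F(s) = (-6*s**2 - 6*s - 3)*exp(-2*s)/4.
Then F(2) - F(0) = (-39*exp(-4)/4) - (-3/4) = 3/4 - 39*exp(-4)/4.

3/4 - 39*exp(-4)/4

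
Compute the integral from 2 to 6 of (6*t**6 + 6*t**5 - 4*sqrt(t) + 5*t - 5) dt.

By the power rule, an antiderivative is F(t) = 6*t**7/7 + t**6 - 8*t**(3/2)/3 + 5*t**2/2 - 5*t.
Then F(6) - F(2) = (2006628/7 - 16*sqrt(6)) - (1216/7 - 16*sqrt(2)/3) = -16*sqrt(6) + 16*sqrt(2)/3 + 2005412/7.

-16*sqrt(6) + 16*sqrt(2)/3 + 2005412/7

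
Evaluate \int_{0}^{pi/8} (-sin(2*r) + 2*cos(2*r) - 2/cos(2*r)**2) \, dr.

An antiderivative is F(r) = sin(2*r) + cos(2*r)/2 - tan(2*r).
Then F(pi/8) - F(0) = (-1 + 3*sqrt(2)/4) - (1/2) = -3/2 + 3*sqrt(2)/4.

-3/2 + 3*sqrt(2)/4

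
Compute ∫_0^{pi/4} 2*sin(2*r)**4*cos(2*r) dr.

1/5

Let u = sin(2*r), so du = 2*cos(2*r) dr. When r = 0, u = 0; when r = pi/4, u = 1.
The integral becomes ∫ u**4 du from 0 to 1, with antiderivative u**5/5.
Back in r: F(r) = sin(2*r)**5/5.
Then F(pi/4) - F(0) = (1/5) - (0) = 1/5.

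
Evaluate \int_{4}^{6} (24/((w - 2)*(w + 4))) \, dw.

Factor the denominator: w**2 + 2*w - 8 = (w + 4)(w - 2).
Partial fractions: 24/((w - 2)*(w + 4)) = -4/(w + 4) + 4/(w - 2).
An antiderivative is F(w) = 4*log(w - 2) - 4*log(w + 4).
Then F(6) - F(4) = (-4*log(5) + 4*log(2)) - (-8*log(2)) = -4*log(5) + 12*log(2).

-4*log(5) + 12*log(2)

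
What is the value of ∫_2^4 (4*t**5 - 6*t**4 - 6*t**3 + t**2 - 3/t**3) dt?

554873/480

By the power rule, an antiderivative is F(t) = 2*t**6/3 - 6*t**5/5 - 3*t**4/2 + t**3/3 + 3/(2*t**2).
Then F(4) - F(2) = (182287/160) - (-2003/120) = 554873/480.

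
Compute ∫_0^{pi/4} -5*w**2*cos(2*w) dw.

5/4 - 5*pi**2/32

Integrate by parts twice (u = w^2, dv = -5*cos(2*w) dw).
An antiderivative is F(w) = -5*w**2*sin(2*w)/2 - 5*w*cos(2*w)/2 + 5*sin(2*w)/4.
Then F(pi/4) - F(0) = (5/4 - 5*pi**2/32) - (0) = 5/4 - 5*pi**2/32.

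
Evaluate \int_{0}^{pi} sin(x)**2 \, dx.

Use the identity sin^2(x) = (1 - cos(2*x))/2.
An antiderivative is F(x) = x/2 - sin(2*x)/4.
Then F(pi) - F(0) = (pi/2) - (0) = pi/2.

pi/2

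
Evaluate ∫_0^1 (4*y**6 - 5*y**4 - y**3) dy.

-19/28

By the power rule, an antiderivative is F(y) = 4*y**7/7 - y**5 - y**4/4.
Then F(1) - F(0) = (-19/28) - (0) = -19/28.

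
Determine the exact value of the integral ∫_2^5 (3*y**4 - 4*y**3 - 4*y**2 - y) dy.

By the power rule, an antiderivative is F(y) = 3*y**5/5 - y**4 - 4*y**3/3 - y**2/2.
Then F(5) - F(2) = (6425/6) - (-142/15) = 10803/10.

10803/10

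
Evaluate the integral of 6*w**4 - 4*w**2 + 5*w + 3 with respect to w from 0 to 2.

656/15

By the power rule, an antiderivative is F(w) = 6*w**5/5 - 4*w**3/3 + 5*w**2/2 + 3*w.
Then F(2) - F(0) = (656/15) - (0) = 656/15.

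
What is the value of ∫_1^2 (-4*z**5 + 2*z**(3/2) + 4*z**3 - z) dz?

By the power rule, an antiderivative is F(z) = -2*z**6/3 + 4*z**(5/2)/5 + z**4 - z**2/2.
Then F(2) - F(1) = (-86/3 + 16*sqrt(2)/5) - (19/30) = -293/10 + 16*sqrt(2)/5.

-293/10 + 16*sqrt(2)/5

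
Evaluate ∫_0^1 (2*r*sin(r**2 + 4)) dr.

cos(4) - cos(5)

Let u = r**2 + 4, so du = 2*r dr. When r = 0, u = 4; when r = 1, u = 5.
The integral becomes ∫ sin(u) du from 4 to 5, with antiderivative -cos(u).
Back in r: F(r) = -cos(r**2 + 4).
Then F(1) - F(0) = (-cos(5)) - (-cos(4)) = cos(4) - cos(5).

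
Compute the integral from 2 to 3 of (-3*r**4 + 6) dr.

By the power rule, an antiderivative is F(r) = -3*r**5/5 + 6*r.
Then F(3) - F(2) = (-639/5) - (-36/5) = -603/5.

-603/5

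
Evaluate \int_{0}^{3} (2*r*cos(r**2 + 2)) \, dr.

sin(11) - sin(2)

Let u = r**2 + 2, so du = 2*r dr. When r = 0, u = 2; when r = 3, u = 11.
The integral becomes ∫ cos(u) du from 2 to 11, with antiderivative sin(u).
Back in r: F(r) = sin(r**2 + 2).
Then F(3) - F(0) = (sin(11)) - (sin(2)) = sin(11) - sin(2).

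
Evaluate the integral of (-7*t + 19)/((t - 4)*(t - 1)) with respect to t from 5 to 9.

Factor the denominator: t**2 - 5*t + 4 = (t - 1)(t - 4).
Partial fractions: (-7*t + 19)/((t - 4)*(t - 1)) = -4/(t - 1) - 3/(t - 4).
An antiderivative is F(t) = -3*log(t - 4) - 4*log(t - 1).
Then F(9) - F(5) = (-12*log(2) - 3*log(5)) - (-8*log(2)) = -3*log(5) - 4*log(2).

-3*log(5) - 4*log(2)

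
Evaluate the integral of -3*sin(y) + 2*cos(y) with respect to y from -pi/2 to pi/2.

An antiderivative is F(y) = 2*sin(y) + 3*cos(y).
Then F(pi/2) - F(-pi/2) = (2) - (-2) = 4.

4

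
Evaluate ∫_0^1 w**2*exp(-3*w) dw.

Integrate by parts twice (u = w^2, dv = exp(-3*w) dw).
An antiderivative is F(w) = (-9*w**2 - 6*w - 2)*exp(-3*w)/27.
Then F(1) - F(0) = (-17*exp(-3)/27) - (-2/27) = 2/27 - 17*exp(-3)/27.

2/27 - 17*exp(-3)/27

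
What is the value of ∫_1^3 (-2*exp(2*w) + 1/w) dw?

-exp(6) + log(3) + exp(2)

An antiderivative is F(w) = -exp(2*w) + log(w).
Then F(3) - F(1) = (-exp(6) + log(3)) - (-exp(2)) = -exp(6) + log(3) + exp(2).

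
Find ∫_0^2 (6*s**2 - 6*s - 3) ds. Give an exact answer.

By the power rule, an antiderivative is F(s) = 2*s**3 - 3*s**2 - 3*s.
Then F(2) - F(0) = (-2) - (0) = -2.

-2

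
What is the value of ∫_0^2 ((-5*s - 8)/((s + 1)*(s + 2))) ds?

Factor the denominator: s**2 + 3*s + 2 = (s + 2)(s + 1).
Partial fractions: (-5*s - 8)/((s + 1)*(s + 2)) = -2/(s + 2) - 3/(s + 1).
An antiderivative is F(s) = -3*log(s + 1) - 2*log(s + 2).
Then F(2) - F(0) = (-3*log(3) - 4*log(2)) - (-log(4)) = -3*log(3) - 2*log(2).

-3*log(3) - 2*log(2)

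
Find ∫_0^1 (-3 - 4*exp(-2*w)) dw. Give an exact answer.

An antiderivative is F(w) = -3*w + 2*exp(-2*w).
Then F(1) - F(0) = (-3 + 2*exp(-2)) - (2) = -5 + 2*exp(-2).

-5 + 2*exp(-2)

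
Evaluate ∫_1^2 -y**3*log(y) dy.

15/16 - log(16)

Integrate by parts once (u = ln y, dv = -y**3 dy).
An antiderivative is F(y) = -y**4*(4*log(y) - 1)/16.
Then F(2) - F(1) = (1 - log(16)) - (1/16) = 15/16 - log(16).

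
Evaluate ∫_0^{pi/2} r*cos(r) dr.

Integrate by parts once (u = r, dv = cos(r) dr).
An antiderivative is F(r) = r*sin(r) + cos(r).
Then F(pi/2) - F(0) = (pi/2) - (1) = -1 + pi/2.

-1 + pi/2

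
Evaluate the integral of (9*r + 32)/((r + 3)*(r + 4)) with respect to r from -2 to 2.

Factor the denominator: r**2 + 7*r + 12 = (r + 4)(r + 3).
Partial fractions: (9*r + 32)/((r + 3)*(r + 4)) = 4/(r + 4) + 5/(r + 3).
An antiderivative is F(r) = 5*log(r + 3) + 4*log(r + 4).
Then F(2) - F(-2) = (4*log(2) + 4*log(3) + 5*log(5)) - (log(16)) = 4*log(3) + 5*log(5).

4*log(3) + 5*log(5)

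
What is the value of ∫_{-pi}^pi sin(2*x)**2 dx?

pi

Use the identity sin^2(2*x) = (1 - cos(4*x))/2.
An antiderivative is F(x) = x/2 - sin(4*x)/8.
Then F(pi) - F(-pi) = (pi/2) - (-pi/2) = pi.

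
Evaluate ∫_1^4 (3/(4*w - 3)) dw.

3*log(13)/4

An antiderivative is F(w) = 3*log(4*w - 3)/4.
Then F(4) - F(1) = (3*log(13)/4) - (0) = 3*log(13)/4.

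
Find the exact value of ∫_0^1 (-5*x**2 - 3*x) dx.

By the power rule, an antiderivative is F(x) = -5*x**3/3 - 3*x**2/2.
Then F(1) - F(0) = (-19/6) - (0) = -19/6.

-19/6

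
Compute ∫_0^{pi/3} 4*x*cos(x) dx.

-2 + 2*sqrt(3)*pi/3

Integrate by parts once (u = x, dv = 4*cos(x) dx).
An antiderivative is F(x) = 4*x*sin(x) + 4*cos(x).
Then F(pi/3) - F(0) = (2 + 2*sqrt(3)*pi/3) - (4) = -2 + 2*sqrt(3)*pi/3.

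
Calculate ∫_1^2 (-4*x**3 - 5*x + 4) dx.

-37/2

By the power rule, an antiderivative is F(x) = -x**4 - 5*x**2/2 + 4*x.
Then F(2) - F(1) = (-18) - (1/2) = -37/2.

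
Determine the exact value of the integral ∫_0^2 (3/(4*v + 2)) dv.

3*log(5)/4

An antiderivative is F(v) = 3*log(4*v + 2)/4.
Then F(2) - F(0) = (3*log(10)/4) - (3*log(2)/4) = 3*log(5)/4.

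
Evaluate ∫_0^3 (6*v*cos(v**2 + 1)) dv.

-3*sin(1) + 3*sin(10)

Let u = v**2 + 1, so du = 2*v dv. When v = 0, u = 1; when v = 3, u = 10.
The integral becomes 3·∫ cos(u) du from 1 to 10, with antiderivative 3*sin(u).
Back in v: F(v) = 3*sin(v**2 + 1).
Then F(3) - F(0) = (3*sin(10)) - (3*sin(1)) = -3*sin(1) + 3*sin(10).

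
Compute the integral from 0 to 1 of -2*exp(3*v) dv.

An antiderivative is F(v) = -2*exp(3*v)/3.
Then F(1) - F(0) = (-2*exp(3)/3) - (-2/3) = 2/3 - 2*exp(3)/3.

2/3 - 2*exp(3)/3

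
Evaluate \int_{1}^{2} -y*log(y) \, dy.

Integrate by parts once (u = ln y, dv = -y dy).
An antiderivative is F(y) = -y**2*(2*log(y) - 1)/4.
Then F(2) - F(1) = (1 - log(4)) - (1/4) = 3/4 - log(4).

3/4 - log(4)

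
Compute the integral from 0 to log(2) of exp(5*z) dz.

31/5

Let u = exp(z), so du = exp(z) dz. When z = 0, u = 1; when z = log(2), u = 2.
The integral becomes ∫ u**4 du from 1 to 2, with antiderivative u**5/5.
Back in z: F(z) = exp(5*z)/5.
Then F(log(2)) - F(0) = (32/5) - (1/5) = 31/5.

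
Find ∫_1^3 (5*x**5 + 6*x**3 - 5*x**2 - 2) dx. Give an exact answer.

By the power rule, an antiderivative is F(x) = 5*x**6/6 + 3*x**4/2 - 5*x**3/3 - 2*x.
Then F(3) - F(1) = (678) - (-4/3) = 2038/3.

2038/3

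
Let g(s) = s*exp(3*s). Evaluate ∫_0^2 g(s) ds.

Integrate by parts once (u = s, dv = exp(3*s) ds).
An antiderivative is F(s) = (3*s - 1)*exp(3*s)/9.
Then F(2) - F(0) = (5*exp(6)/9) - (-1/9) = 1/9 + 5*exp(6)/9.

1/9 + 5*exp(6)/9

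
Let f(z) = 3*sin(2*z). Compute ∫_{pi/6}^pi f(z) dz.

An antiderivative is F(z) = -3*cos(2*z)/2.
Then F(pi) - F(pi/6) = (-3/2) - (-3/4) = -3/4.

-3/4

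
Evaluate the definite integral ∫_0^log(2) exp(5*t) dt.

31/5

Let u = exp(t), so du = exp(t) dt. When t = 0, u = 1; when t = log(2), u = 2.
The integral becomes ∫ u**4 du from 1 to 2, with antiderivative u**5/5.
Back in t: F(t) = exp(5*t)/5.
Then F(log(2)) - F(0) = (32/5) - (1/5) = 31/5.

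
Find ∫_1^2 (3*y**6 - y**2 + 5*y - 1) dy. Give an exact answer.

By the power rule, an antiderivative is F(y) = 3*y**7/7 - y**3/3 + 5*y**2/2 - y.
Then F(2) - F(1) = (1264/21) - (67/42) = 2461/42.

2461/42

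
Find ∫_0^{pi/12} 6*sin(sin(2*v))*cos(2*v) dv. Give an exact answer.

3 - 3*cos(1/2)

Let u = sin(2*v), so du = 2*cos(2*v) dv. When v = 0, u = 0; when v = pi/12, u = 1/2.
The integral becomes 3·∫ sin(u) du from 0 to 1/2, with antiderivative -3*cos(u).
Back in v: F(v) = -3*cos(sin(2*v)).
Then F(pi/12) - F(0) = (-3*cos(1/2)) - (-3) = 3 - 3*cos(1/2).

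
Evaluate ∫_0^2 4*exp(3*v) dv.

An antiderivative is F(v) = 4*exp(3*v)/3.
Then F(2) - F(0) = (4*exp(6)/3) - (4/3) = -4/3 + 4*exp(6)/3.

-4/3 + 4*exp(6)/3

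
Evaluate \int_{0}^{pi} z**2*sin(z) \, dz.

-4 + pi**2

Integrate by parts twice (u = z^2, dv = sin(z) dz).
An antiderivative is F(z) = -z**2*cos(z) + 2*z*sin(z) + 2*cos(z).
Then F(pi) - F(0) = (-2 + pi**2) - (2) = -4 + pi**2.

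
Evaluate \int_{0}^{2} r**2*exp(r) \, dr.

Integrate by parts twice (u = r^2, dv = exp(r) dr).
An antiderivative is F(r) = (r**2 - 2*r + 2)*exp(r).
Then F(2) - F(0) = (2*exp(2)) - (2) = -2 + 2*exp(2).

-2 + 2*exp(2)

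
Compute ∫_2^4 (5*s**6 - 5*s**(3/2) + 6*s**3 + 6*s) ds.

8*sqrt(2) + 83604/7

By the power rule, an antiderivative is F(s) = 5*s**7/7 - 2*s**(5/2) + 3*s**4/2 + 3*s**2.
Then F(4) - F(2) = (84496/7) - (892/7 - 8*sqrt(2)) = 8*sqrt(2) + 83604/7.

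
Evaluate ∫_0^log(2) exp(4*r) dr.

Let u = exp(r), so du = exp(r) dr. When r = 0, u = 1; when r = log(2), u = 2.
The integral becomes ∫ u**3 du from 1 to 2, with antiderivative u**4/4.
Back in r: F(r) = exp(4*r)/4.
Then F(log(2)) - F(0) = (4) - (1/4) = 15/4.

15/4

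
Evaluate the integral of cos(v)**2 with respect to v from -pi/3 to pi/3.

Use the identity cos^2(v) = (1 + cos(2*v))/2.
An antiderivative is F(v) = v/2 + sin(2*v)/4.
Then F(pi/3) - F(-pi/3) = (sqrt(3)/8 + pi/6) - (-pi/6 - sqrt(3)/8) = sqrt(3)/4 + pi/3.

sqrt(3)/4 + pi/3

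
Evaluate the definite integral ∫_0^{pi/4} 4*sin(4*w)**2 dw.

Use the identity sin^2(4*w) = (1 - cos(8*w))/2.
An antiderivative is F(w) = 2*w - sin(8*w)/4.
Then F(pi/4) - F(0) = (pi/2) - (0) = pi/2.

pi/2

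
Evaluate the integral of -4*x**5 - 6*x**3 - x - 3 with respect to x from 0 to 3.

By the power rule, an antiderivative is F(x) = -2*x**6/3 - 3*x**4/2 - x**2/2 - 3*x.
Then F(3) - F(0) = (-621) - (0) = -621.

-621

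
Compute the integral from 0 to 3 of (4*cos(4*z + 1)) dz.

Let u = 4*z + 1, so du = 4 dz. When z = 0, u = 1; when z = 3, u = 13.
The integral becomes ∫ cos(u) du from 1 to 13, with antiderivative sin(u).
Back in z: F(z) = sin(4*z + 1).
Then F(3) - F(0) = (sin(13)) - (sin(1)) = -sin(1) + sin(13).

-sin(1) + sin(13)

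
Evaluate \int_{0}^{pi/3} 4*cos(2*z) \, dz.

sqrt(3)

An antiderivative is F(z) = 2*sin(2*z).
Then F(pi/3) - F(0) = (sqrt(3)) - (0) = sqrt(3).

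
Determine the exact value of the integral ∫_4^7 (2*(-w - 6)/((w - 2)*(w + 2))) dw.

-4*log(5) + 2*log(2) + 2*log(3)

Factor the denominator: w**2 - 4 = (w + 2)(w - 2).
Partial fractions: 2*(-w - 6)/((w - 2)*(w + 2)) = 2/(w + 2) - 4/(w - 2).
An antiderivative is F(w) = -4*log(w - 2) + 2*log(w + 2).
Then F(7) - F(4) = (-4*log(5) + 4*log(3)) - (log(9/4)) = -4*log(5) + 2*log(2) + 2*log(3).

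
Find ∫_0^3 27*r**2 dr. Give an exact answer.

Let u = 3*r, so du = 3 dr. When r = 0, u = 0; when r = 3, u = 9.
The integral becomes ∫ u**2 du from 0 to 9, with antiderivative u**3/3.
Back in r: F(r) = 9*r**3.
Then F(3) - F(0) = (243) - (0) = 243.

243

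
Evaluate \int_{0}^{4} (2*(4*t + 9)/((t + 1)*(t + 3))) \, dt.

-3*log(3) + 3*log(7) + 5*log(5)

Factor the denominator: t**2 + 4*t + 3 = (t + 3)(t + 1).
Partial fractions: 2*(4*t + 9)/((t + 1)*(t + 3)) = 3/(t + 3) + 5/(t + 1).
An antiderivative is F(t) = 5*log(t + 1) + 3*log(t + 3).
Then F(4) - F(0) = (3*log(7) + 5*log(5)) - (log(27)) = -3*log(3) + 3*log(7) + 5*log(5).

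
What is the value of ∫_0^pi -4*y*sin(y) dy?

Integrate by parts once (u = y, dv = -4*sin(y) dy).
An antiderivative is F(y) = 4*y*cos(y) - 4*sin(y).
Then F(pi) - F(0) = (-4*pi) - (0) = -4*pi.

-4*pi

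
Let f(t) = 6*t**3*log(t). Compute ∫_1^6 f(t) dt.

-3885/8 + 1944*log(2) + 1944*log(3)

Integrate by parts once (u = ln t, dv = 6*t**3 dt).
An antiderivative is F(t) = 3*t**4*(4*log(t) - 1)/8.
Then F(6) - F(1) = (-486 + 1944*log(2) + 1944*log(3)) - (-3/8) = -3885/8 + 1944*log(2) + 1944*log(3).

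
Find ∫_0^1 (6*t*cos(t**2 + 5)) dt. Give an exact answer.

3*sin(6) - 3*sin(5)

Let u = t**2 + 5, so du = 2*t dt. When t = 0, u = 5; when t = 1, u = 6.
The integral becomes 3·∫ cos(u) du from 5 to 6, with antiderivative 3*sin(u).
Back in t: F(t) = 3*sin(t**2 + 5).
Then F(1) - F(0) = (3*sin(6)) - (3*sin(5)) = 3*sin(6) - 3*sin(5).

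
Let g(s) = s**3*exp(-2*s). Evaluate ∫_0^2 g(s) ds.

Integrate by parts 3 times (u = s^3, dv = exp(-2*s) ds).
An antiderivative is F(s) = (-4*s**3 - 6*s**2 - 6*s - 3)*exp(-2*s)/8.
Then F(2) - F(0) = (-71*exp(-4)/8) - (-3/8) = 3/8 - 71*exp(-4)/8.

3/8 - 71*exp(-4)/8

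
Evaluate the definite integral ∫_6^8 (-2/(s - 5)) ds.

-log(9)

An antiderivative is F(s) = -2*log(s - 5).
Then F(8) - F(6) = (-log(9)) - (0) = -log(9).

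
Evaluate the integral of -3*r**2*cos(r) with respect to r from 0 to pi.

6*pi

Integrate by parts twice (u = r^2, dv = -3*cos(r) dr).
An antiderivative is F(r) = -3*r**2*sin(r) - 6*r*cos(r) + 6*sin(r).
Then F(pi) - F(0) = (6*pi) - (0) = 6*pi.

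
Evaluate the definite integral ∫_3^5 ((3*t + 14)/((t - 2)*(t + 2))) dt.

-2*log(7) + 2*log(5) + 5*log(3)

Factor the denominator: t**2 - 4 = (t + 2)(t - 2).
Partial fractions: (3*t + 14)/((t - 2)*(t + 2)) = -2/(t + 2) + 5/(t - 2).
An antiderivative is F(t) = 5*log(t - 2) - 2*log(t + 2).
Then F(5) - F(3) = (-2*log(7) + 5*log(3)) - (-log(25)) = -2*log(7) + 2*log(5) + 5*log(3).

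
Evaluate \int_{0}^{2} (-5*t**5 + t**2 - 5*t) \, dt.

By the power rule, an antiderivative is F(t) = -5*t**6/6 + t**3/3 - 5*t**2/2.
Then F(2) - F(0) = (-182/3) - (0) = -182/3.

-182/3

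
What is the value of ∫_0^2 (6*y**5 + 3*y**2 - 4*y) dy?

By the power rule, an antiderivative is F(y) = y**6 + y**3 - 2*y**2.
Then F(2) - F(0) = (64) - (0) = 64.

64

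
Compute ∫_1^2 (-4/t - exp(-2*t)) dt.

An antiderivative is F(t) = -4*log(t) + exp(-2*t)/2.
Then F(2) - F(1) = (-4*log(2) + exp(-4)/2) - (exp(-2)/2) = (-8*exp(4)*log(2) - exp(2) + 1)*exp(-4)/2.

(-8*exp(4)*log(2) - exp(2) + 1)*exp(-4)/2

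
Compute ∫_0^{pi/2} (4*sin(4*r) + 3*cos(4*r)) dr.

0

An antiderivative is F(r) = 3*sin(4*r)/4 - cos(4*r).
Then F(pi/2) - F(0) = (-1) - (-1) = 0.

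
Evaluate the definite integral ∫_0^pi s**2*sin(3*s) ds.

Integrate by parts twice (u = s^2, dv = sin(3*s) ds).
An antiderivative is F(s) = -s**2*cos(3*s)/3 + 2*s*sin(3*s)/9 + 2*cos(3*s)/27.
Then F(pi) - F(0) = (-2/27 + pi**2/3) - (2/27) = -4/27 + pi**2/3.

-4/27 + pi**2/3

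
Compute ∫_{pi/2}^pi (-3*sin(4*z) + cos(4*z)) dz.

0

An antiderivative is F(z) = sin(4*z)/4 + 3*cos(4*z)/4.
Then F(pi) - F(pi/2) = (3/4) - (3/4) = 0.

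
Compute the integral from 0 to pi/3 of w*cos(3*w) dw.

-2/9

Integrate by parts once (u = w, dv = cos(3*w) dw).
An antiderivative is F(w) = w*sin(3*w)/3 + cos(3*w)/9.
Then F(pi/3) - F(0) = (-1/9) - (1/9) = -2/9.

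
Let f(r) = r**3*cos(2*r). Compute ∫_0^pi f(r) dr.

3*pi**2/4

Integrate by parts 3 times (u = r^3, dv = cos(2*r) dr).
An antiderivative is F(r) = r**3*sin(2*r)/2 + 3*r**2*cos(2*r)/4 - 3*r*sin(2*r)/4 - 3*cos(2*r)/8.
Then F(pi) - F(0) = (-3/8 + 3*pi**2/4) - (-3/8) = 3*pi**2/4.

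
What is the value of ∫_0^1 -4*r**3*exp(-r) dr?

Integrate by parts 3 times (u = r^3, dv = -4*exp(-r) dr).
An antiderivative is F(r) = (4*r**3 + 12*r**2 + 24*r + 24)*exp(-r).
Then F(1) - F(0) = (64*exp(-1)) - (24) = -24 + 64*exp(-1).

-24 + 64*exp(-1)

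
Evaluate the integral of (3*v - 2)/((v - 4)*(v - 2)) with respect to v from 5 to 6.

Factor the denominator: v**2 - 6*v + 8 = (v - 2)(v - 4).
Partial fractions: (3*v - 2)/((v - 4)*(v - 2)) = -2/(v - 2) + 5/(v - 4).
An antiderivative is F(v) = 5*log(v - 4) - 2*log(v - 2).
Then F(6) - F(5) = (log(2)) - (-log(9)) = log(18).

log(18)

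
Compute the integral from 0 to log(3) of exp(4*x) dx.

20

Let u = exp(x), so du = exp(x) dx. When x = 0, u = 1; when x = log(3), u = 3.
The integral becomes ∫ u**3 du from 1 to 3, with antiderivative u**4/4.
Back in x: F(x) = exp(4*x)/4.
Then F(log(3)) - F(0) = (81/4) - (1/4) = 20.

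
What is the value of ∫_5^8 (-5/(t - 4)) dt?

An antiderivative is F(t) = -5*log(t - 4).
Then F(8) - F(5) = (-10*log(2)) - (0) = -10*log(2).

-10*log(2)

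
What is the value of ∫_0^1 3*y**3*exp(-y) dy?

Integrate by parts 3 times (u = y^3, dv = 3*exp(-y) dy).
An antiderivative is F(y) = (-3*y**3 - 9*y**2 - 18*y - 18)*exp(-y).
Then F(1) - F(0) = (-48*exp(-1)) - (-18) = 18 - 48*exp(-1).

18 - 48*exp(-1)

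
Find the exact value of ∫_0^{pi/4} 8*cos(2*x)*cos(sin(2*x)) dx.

4*sin(1)

Let u = sin(2*x), so du = 2*cos(2*x) dx. When x = 0, u = 0; when x = pi/4, u = 1.
The integral becomes 4·∫ cos(u) du from 0 to 1, with antiderivative 4*sin(u).
Back in x: F(x) = 4*sin(sin(2*x)).
Then F(pi/4) - F(0) = (4*sin(1)) - (0) = 4*sin(1).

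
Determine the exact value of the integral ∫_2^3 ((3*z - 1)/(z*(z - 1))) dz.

log(6)

Factor the denominator: z**2 - z = z(z - 1).
Partial fractions: (3*z - 1)/(z*(z - 1)) = 1/z + 2/(z - 1).
An antiderivative is F(z) = log(z) + 2*log(z - 1).
Then F(3) - F(2) = (log(12)) - (log(2)) = log(6).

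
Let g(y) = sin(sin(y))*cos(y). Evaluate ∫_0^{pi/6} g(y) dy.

Let u = sin(y), so du = cos(y) dy. When y = 0, u = 0; when y = pi/6, u = 1/2.
The integral becomes ∫ sin(u) du from 0 to 1/2, with antiderivative -cos(u).
Back in y: F(y) = -cos(sin(y)).
Then F(pi/6) - F(0) = (-cos(1/2)) - (-1) = 1 - cos(1/2).

1 - cos(1/2)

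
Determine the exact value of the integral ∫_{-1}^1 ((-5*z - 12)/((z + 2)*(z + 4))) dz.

-4*log(5) + 3*log(3)

Factor the denominator: z**2 + 6*z + 8 = (z + 4)(z + 2).
Partial fractions: (-5*z - 12)/((z + 2)*(z + 4)) = -4/(z + 4) - 1/(z + 2).
An antiderivative is F(z) = -log(z + 2) - 4*log(z + 4).
Then F(1) - F(-1) = (-4*log(5) - log(3)) - (-log(81)) = -4*log(5) + 3*log(3).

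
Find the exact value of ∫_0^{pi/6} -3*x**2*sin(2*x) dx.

-sqrt(3)*pi/8 + pi**2/48 + 3/8

Integrate by parts twice (u = x^2, dv = -3*sin(2*x) dx).
An antiderivative is F(x) = 3*x**2*cos(2*x)/2 - 3*x*sin(2*x)/2 - 3*cos(2*x)/4.
Then F(pi/6) - F(0) = (-sqrt(3)*pi/8 - 3/8 + pi**2/48) - (-3/4) = -sqrt(3)*pi/8 + pi**2/48 + 3/8.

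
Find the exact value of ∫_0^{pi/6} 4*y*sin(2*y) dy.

Integrate by parts once (u = y, dv = 4*sin(2*y) dy).
An antiderivative is F(y) = -2*y*cos(2*y) + sin(2*y).
Then F(pi/6) - F(0) = (-pi/6 + sqrt(3)/2) - (0) = -pi/6 + sqrt(3)/2.

-pi/6 + sqrt(3)/2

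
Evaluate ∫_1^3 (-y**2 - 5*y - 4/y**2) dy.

-94/3

By the power rule, an antiderivative is F(y) = -y**3/3 - 5*y**2/2 + 4/y.
Then F(3) - F(1) = (-181/6) - (7/6) = -94/3.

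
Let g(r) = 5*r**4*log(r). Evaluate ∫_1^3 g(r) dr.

Integrate by parts once (u = ln r, dv = 5*r**4 dr).
An antiderivative is F(r) = r**5*(5*log(r) - 1)/5.
Then F(3) - F(1) = (-243/5 + 243*log(3)) - (-1/5) = -242/5 + 243*log(3).

-242/5 + 243*log(3)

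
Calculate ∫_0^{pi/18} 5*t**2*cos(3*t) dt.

Integrate by parts twice (u = t^2, dv = 5*cos(3*t) dt).
An antiderivative is F(t) = 5*t**2*sin(3*t)/3 + 10*t*cos(3*t)/9 - 10*sin(3*t)/27.
Then F(pi/18) - F(0) = (-5/27 + 5*pi**2/1944 + 5*sqrt(3)*pi/162) - (0) = -5/27 + 5*pi**2/1944 + 5*sqrt(3)*pi/162.

-5/27 + 5*pi**2/1944 + 5*sqrt(3)*pi/162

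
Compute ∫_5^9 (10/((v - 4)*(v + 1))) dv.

log(9)

Factor the denominator: v**2 - 3*v - 4 = (v + 1)(v - 4).
Partial fractions: 10/((v - 4)*(v + 1)) = -2/(v + 1) + 2/(v - 4).
An antiderivative is F(v) = 2*log(v - 4) - 2*log(v + 1).
Then F(9) - F(5) = (-log(4)) - (-log(36)) = log(9).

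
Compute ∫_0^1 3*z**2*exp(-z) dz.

6 - 15*exp(-1)

Integrate by parts twice (u = z^2, dv = 3*exp(-z) dz).
An antiderivative is F(z) = (-3*z**2 - 6*z - 6)*exp(-z).
Then F(1) - F(0) = (-15*exp(-1)) - (-6) = 6 - 15*exp(-1).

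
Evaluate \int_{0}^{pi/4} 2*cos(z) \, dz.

An antiderivative is F(z) = 2*sin(z).
Then F(pi/4) - F(0) = (sqrt(2)) - (0) = sqrt(2).

sqrt(2)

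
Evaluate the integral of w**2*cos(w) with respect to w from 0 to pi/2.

Integrate by parts twice (u = w^2, dv = cos(w) dw).
An antiderivative is F(w) = w**2*sin(w) + 2*w*cos(w) - 2*sin(w).
Then F(pi/2) - F(0) = (-2 + pi**2/4) - (0) = -2 + pi**2/4.

-2 + pi**2/4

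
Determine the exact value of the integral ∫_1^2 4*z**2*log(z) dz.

Integrate by parts once (u = ln z, dv = 4*z**2 dz).
An antiderivative is F(z) = 4*z**3*(3*log(z) - 1)/9.
Then F(2) - F(1) = (-32/9 + 32*log(2)/3) - (-4/9) = -28/9 + 32*log(2)/3.

-28/9 + 32*log(2)/3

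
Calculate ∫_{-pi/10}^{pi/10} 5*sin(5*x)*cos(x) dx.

Use the identity sin(5*x)cos(x) = [sin(6*x) + sin(4*x)]/2.
An antiderivative is F(x) = -5*cos(4*x)/8 - 5*cos(6*x)/12.
Then F(pi/10) - F(-pi/10) = (5/96 - 5*sqrt(5)/96) - (5/96 - 5*sqrt(5)/96) = 0.

0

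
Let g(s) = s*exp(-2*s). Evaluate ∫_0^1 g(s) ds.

(-3 + exp(2))*exp(-2)/4

Integrate by parts once (u = s, dv = exp(-2*s) ds).
An antiderivative is F(s) = (-2*s - 1)*exp(-2*s)/4.
Then F(1) - F(0) = (-3*exp(-2)/4) - (-1/4) = (-3 + exp(2))*exp(-2)/4.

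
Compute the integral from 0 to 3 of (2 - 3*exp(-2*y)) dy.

An antiderivative is F(y) = 2*y + 3*exp(-2*y)/2.
Then F(3) - F(0) = (3*exp(-6)/2 + 6) - (3/2) = 3*exp(-6)/2 + 9/2.

3*exp(-6)/2 + 9/2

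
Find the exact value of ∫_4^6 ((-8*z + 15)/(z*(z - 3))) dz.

-8*log(3) + 5*log(2)

Factor the denominator: z**2 - 3*z = z(z - 3).
Partial fractions: (-8*z + 15)/(z*(z - 3)) = -5/z - 3/(z - 3).
An antiderivative is F(z) = -5*log(z) - 3*log(z - 3).
Then F(6) - F(4) = (-8*log(3) - 5*log(2)) - (-10*log(2)) = -8*log(3) + 5*log(2).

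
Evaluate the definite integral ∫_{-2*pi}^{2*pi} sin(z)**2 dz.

Use the identity sin^2(z) = (1 - cos(2*z))/2.
An antiderivative is F(z) = z/2 - sin(2*z)/4.
Then F(2*pi) - F(-2*pi) = (pi) - (-pi) = 2*pi.

2*pi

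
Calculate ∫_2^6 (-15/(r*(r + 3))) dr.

Factor the denominator: r**2 + 3*r = (r + 3)r.
Partial fractions: -15/(r*(r + 3)) = 5/(r + 3) - 5/r.
An antiderivative is F(r) = -5*log(r) + 5*log(r + 3).
Then F(6) - F(2) = (-5*log(2) + 5*log(3)) - (-5*log(2) + 5*log(5)) = -5*log(5) + 5*log(3).

-5*log(5) + 5*log(3)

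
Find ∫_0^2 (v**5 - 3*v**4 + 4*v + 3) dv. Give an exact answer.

82/15

By the power rule, an antiderivative is F(v) = v**6/6 - 3*v**5/5 + 2*v**2 + 3*v.
Then F(2) - F(0) = (82/15) - (0) = 82/15.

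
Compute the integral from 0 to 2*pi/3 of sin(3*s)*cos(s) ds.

Use the identity sin(3*s)cos(s) = [sin(4*s) + sin(2*s)]/2.
An antiderivative is F(s) = -cos(2*s)/4 - cos(4*s)/8.
Then F(2*pi/3) - F(0) = (3/16) - (-3/8) = 9/16.

9/16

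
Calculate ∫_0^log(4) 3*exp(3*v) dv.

63

Let u = exp(v), so du = exp(v) dv. When v = 0, u = 1; when v = log(4), u = 4.
The integral becomes 3·∫ u**2 du from 1 to 4, with antiderivative u**3.
Back in v: F(v) = exp(3*v).
Then F(log(4)) - F(0) = (64) - (1) = 63.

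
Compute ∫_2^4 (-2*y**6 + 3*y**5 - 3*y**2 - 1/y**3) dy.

By the power rule, an antiderivative is F(y) = -2*y**7/7 + y**6/2 - y**3 + 1/(2*y**2).
Then F(4) - F(2) = (-604153/224) - (-697/56) = -601365/224.

-601365/224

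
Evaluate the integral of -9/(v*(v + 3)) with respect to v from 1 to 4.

Factor the denominator: v**2 + 3*v = (v + 3)v.
Partial fractions: -9/(v*(v + 3)) = 3/(v + 3) - 3/v.
An antiderivative is F(v) = -3*log(v) + 3*log(v + 3).
Then F(4) - F(1) = (-6*log(2) + 3*log(7)) - (log(64)) = -12*log(2) + 3*log(7).

-12*log(2) + 3*log(7)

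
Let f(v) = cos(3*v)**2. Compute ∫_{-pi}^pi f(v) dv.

Use the identity cos^2(3*v) = (1 + cos(6*v))/2.
An antiderivative is F(v) = v/2 + sin(6*v)/12.
Then F(pi) - F(-pi) = (pi/2) - (-pi/2) = pi.

pi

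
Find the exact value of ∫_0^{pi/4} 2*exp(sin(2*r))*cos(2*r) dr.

Let u = sin(2*r), so du = 2*cos(2*r) dr. When r = 0, u = 0; when r = pi/4, u = 1.
The integral becomes ∫ exp(u) du from 0 to 1, with antiderivative exp(u).
Back in r: F(r) = exp(sin(2*r)).
Then F(pi/4) - F(0) = (E) - (1) = -1 + E.

-1 + E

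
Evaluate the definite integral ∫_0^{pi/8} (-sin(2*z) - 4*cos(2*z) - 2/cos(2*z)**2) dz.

-3/2 - 3*sqrt(2)/4

An antiderivative is F(z) = -2*sin(2*z) + cos(2*z)/2 - tan(2*z).
Then F(pi/8) - F(0) = (-3*sqrt(2)/4 - 1) - (1/2) = -3/2 - 3*sqrt(2)/4.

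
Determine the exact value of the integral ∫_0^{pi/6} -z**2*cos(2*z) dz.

Integrate by parts twice (u = z^2, dv = -cos(2*z) dz).
An antiderivative is F(z) = -z**2*sin(2*z)/2 - z*cos(2*z)/2 + sin(2*z)/4.
Then F(pi/6) - F(0) = (-pi/24 - sqrt(3)*pi**2/144 + sqrt(3)/8) - (0) = -pi/24 - sqrt(3)*pi**2/144 + sqrt(3)/8.

-pi/24 - sqrt(3)*pi**2/144 + sqrt(3)/8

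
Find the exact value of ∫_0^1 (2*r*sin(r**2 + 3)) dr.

Let u = r**2 + 3, so du = 2*r dr. When r = 0, u = 3; when r = 1, u = 4.
The integral becomes ∫ sin(u) du from 3 to 4, with antiderivative -cos(u).
Back in r: F(r) = -cos(r**2 + 3).
Then F(1) - F(0) = (-cos(4)) - (-cos(3)) = cos(3) - cos(4).

cos(3) - cos(4)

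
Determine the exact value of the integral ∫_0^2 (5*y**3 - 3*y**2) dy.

By the power rule, an antiderivative is F(y) = 5*y**4/4 - y**3.
Then F(2) - F(0) = (12) - (0) = 12.

12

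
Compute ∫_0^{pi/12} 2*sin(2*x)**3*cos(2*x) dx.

1/64

Let u = sin(2*x), so du = 2*cos(2*x) dx. When x = 0, u = 0; when x = pi/12, u = 1/2.
The integral becomes ∫ u**3 du from 0 to 1/2, with antiderivative u**4/4.
Back in x: F(x) = sin(2*x)**4/4.
Then F(pi/12) - F(0) = (1/64) - (0) = 1/64.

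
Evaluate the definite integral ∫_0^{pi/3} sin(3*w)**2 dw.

Use the identity sin^2(3*w) = (1 - cos(6*w))/2.
An antiderivative is F(w) = w/2 - sin(6*w)/12.
Then F(pi/3) - F(0) = (pi/6) - (0) = pi/6.

pi/6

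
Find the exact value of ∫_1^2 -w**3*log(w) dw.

Integrate by parts once (u = ln w, dv = -w**3 dw).
An antiderivative is F(w) = -w**4*(4*log(w) - 1)/16.
Then F(2) - F(1) = (1 - log(16)) - (1/16) = 15/16 - log(16).

15/16 - log(16)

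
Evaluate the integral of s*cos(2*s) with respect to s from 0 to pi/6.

Integrate by parts once (u = s, dv = cos(2*s) ds).
An antiderivative is F(s) = s*sin(2*s)/2 + cos(2*s)/4.
Then F(pi/6) - F(0) = (1/8 + sqrt(3)*pi/24) - (1/4) = -1/8 + sqrt(3)*pi/24.

-1/8 + sqrt(3)*pi/24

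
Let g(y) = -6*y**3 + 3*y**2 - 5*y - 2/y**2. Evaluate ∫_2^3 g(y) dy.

By the power rule, an antiderivative is F(y) = -3*y**4/2 + y**3 - 5*y**2/2 + 2/y.
Then F(3) - F(2) = (-349/3) - (-25) = -274/3.

-274/3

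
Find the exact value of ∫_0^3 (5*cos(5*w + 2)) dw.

Let u = 5*w + 2, so du = 5 dw. When w = 0, u = 2; when w = 3, u = 17.
The integral becomes ∫ cos(u) du from 2 to 17, with antiderivative sin(u).
Back in w: F(w) = sin(5*w + 2).
Then F(3) - F(0) = (sin(17)) - (sin(2)) = sin(17) - sin(2).

sin(17) - sin(2)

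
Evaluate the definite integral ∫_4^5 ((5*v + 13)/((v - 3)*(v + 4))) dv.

log(18)

Factor the denominator: v**2 + v - 12 = (v + 4)(v - 3).
Partial fractions: (5*v + 13)/((v - 3)*(v + 4)) = 1/(v + 4) + 4/(v - 3).
An antiderivative is F(v) = 4*log(v - 3) + log(v + 4).
Then F(5) - F(4) = (2*log(3) + 4*log(2)) - (log(8)) = log(18).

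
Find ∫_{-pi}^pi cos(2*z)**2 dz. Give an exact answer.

pi

Use the identity cos^2(2*z) = (1 + cos(4*z))/2.
An antiderivative is F(z) = z/2 + sin(4*z)/8.
Then F(pi) - F(-pi) = (pi/2) - (-pi/2) = pi.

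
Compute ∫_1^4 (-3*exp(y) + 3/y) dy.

An antiderivative is F(y) = -3*exp(y) + 3*log(y).
Then F(4) - F(1) = (-3*exp(4) + 3*log(4)) - (-3*exp(1)) = -3*exp(4) + 3*log(4) + 3*exp(1).

-3*exp(4) + 3*log(4) + 3*exp(1)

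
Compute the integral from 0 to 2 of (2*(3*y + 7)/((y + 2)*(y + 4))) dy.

Factor the denominator: y**2 + 6*y + 8 = (y + 4)(y + 2).
Partial fractions: 2*(3*y + 7)/((y + 2)*(y + 4)) = 5/(y + 4) + 1/(y + 2).
An antiderivative is F(y) = log(y + 2) + 5*log(y + 4).
Then F(2) - F(0) = (7*log(2) + 5*log(3)) - (11*log(2)) = -4*log(2) + 5*log(3).

-4*log(2) + 5*log(3)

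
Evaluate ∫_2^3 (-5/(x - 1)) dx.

An antiderivative is F(x) = -5*log(x - 1).
Then F(3) - F(2) = (-log(32)) - (0) = -log(32).

-log(32)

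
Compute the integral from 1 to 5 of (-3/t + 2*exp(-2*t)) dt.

An antiderivative is F(t) = -3*log(t) - exp(-2*t).
Then F(5) - F(1) = (-3*log(5) - exp(-10)) - (-exp(-2)) = -3*log(5) - exp(-10) + exp(-2).

-3*log(5) - exp(-10) + exp(-2)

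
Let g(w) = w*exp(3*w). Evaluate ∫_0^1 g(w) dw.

Integrate by parts once (u = w, dv = exp(3*w) dw).
An antiderivative is F(w) = (3*w - 1)*exp(3*w)/9.
Then F(1) - F(0) = (2*exp(3)/9) - (-1/9) = 1/9 + 2*exp(3)/9.

1/9 + 2*exp(3)/9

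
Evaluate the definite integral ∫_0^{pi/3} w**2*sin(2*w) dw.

-3/8 + pi**2/36 + sqrt(3)*pi/12

Integrate by parts twice (u = w^2, dv = sin(2*w) dw).
An antiderivative is F(w) = -w**2*cos(2*w)/2 + w*sin(2*w)/2 + cos(2*w)/4.
Then F(pi/3) - F(0) = (-1/8 + pi**2/36 + sqrt(3)*pi/12) - (1/4) = -3/8 + pi**2/36 + sqrt(3)*pi/12.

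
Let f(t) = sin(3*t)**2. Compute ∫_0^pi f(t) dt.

Use the identity sin^2(3*t) = (1 - cos(6*t))/2.
An antiderivative is F(t) = t/2 - sin(6*t)/12.
Then F(pi) - F(0) = (pi/2) - (0) = pi/2.

pi/2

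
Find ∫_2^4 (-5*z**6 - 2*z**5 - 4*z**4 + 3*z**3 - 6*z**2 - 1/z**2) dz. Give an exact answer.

-1915379/140

By the power rule, an antiderivative is F(z) = -5*z**7/7 - z**6/3 - 4*z**5/5 + 3*z**4/4 - 2*z**3 + 1/z.
Then F(4) - F(2) = (-5805719/420) - (-29791/210) = -1915379/140.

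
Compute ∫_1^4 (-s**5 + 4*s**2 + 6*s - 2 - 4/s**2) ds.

-1125/2

By the power rule, an antiderivative is F(s) = -s**6/6 + 4*s**3/3 + 3*s**2 - 2*s + 4/s.
Then F(4) - F(1) = (-1669/3) - (37/6) = -1125/2.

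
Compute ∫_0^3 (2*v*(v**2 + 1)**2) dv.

333

Let u = v**2 + 1, so du = 2*v dv. When v = 0, u = 1; when v = 3, u = 10.
The integral becomes ∫ u**2 du from 1 to 10, with antiderivative u**3/3.
Back in v: F(v) = (v**2 + 1)**3/3.
Then F(3) - F(0) = (1000/3) - (1/3) = 333.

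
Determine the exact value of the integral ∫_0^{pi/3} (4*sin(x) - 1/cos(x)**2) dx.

2 - sqrt(3)

An antiderivative is F(x) = -4*cos(x) - tan(x).
Then F(pi/3) - F(0) = (-2 - sqrt(3)) - (-4) = 2 - sqrt(3).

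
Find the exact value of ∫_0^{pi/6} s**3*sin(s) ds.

Integrate by parts 3 times (u = s^3, dv = sin(s) ds).
An antiderivative is F(s) = -s**3*cos(s) + 3*s**2*sin(s) + 6*s*cos(s) - 6*sin(s).
Then F(pi/6) - F(0) = (-3 - sqrt(3)*pi**3/432 + pi**2/24 + sqrt(3)*pi/2) - (0) = -3 - sqrt(3)*pi**3/432 + pi**2/24 + sqrt(3)*pi/2.

-3 - sqrt(3)*pi**3/432 + pi**2/24 + sqrt(3)*pi/2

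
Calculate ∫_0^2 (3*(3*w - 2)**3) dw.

Let u = 3*w - 2, so du = 3 dw. When w = 0, u = -2; when w = 2, u = 4.
The integral becomes ∫ u**3 du from -2 to 4, with antiderivative u**4/4.
Back in w: F(w) = (3*w - 2)**4/4.
Then F(2) - F(0) = (64) - (4) = 60.

60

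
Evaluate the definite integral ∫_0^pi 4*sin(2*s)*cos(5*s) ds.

Use the identity sin(2*s)cos(5*s) = [sin(7*s) + sin(-3*s)]/2.
An antiderivative is F(s) = 2*cos(3*s)/3 - 2*cos(7*s)/7.
Then F(pi) - F(0) = (-8/21) - (8/21) = -16/21.

-16/21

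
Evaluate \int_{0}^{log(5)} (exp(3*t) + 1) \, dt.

An antiderivative is F(t) = exp(3*t)/3 + t.
Then F(log(5)) - F(0) = (log(5) + 125/3) - (1/3) = log(5) + 124/3.

log(5) + 124/3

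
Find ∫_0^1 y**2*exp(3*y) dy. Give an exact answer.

-2/27 + 5*exp(3)/27

Integrate by parts twice (u = y^2, dv = exp(3*y) dy).
An antiderivative is F(y) = (9*y**2 - 6*y + 2)*exp(3*y)/27.
Then F(1) - F(0) = (5*exp(3)/27) - (2/27) = -2/27 + 5*exp(3)/27.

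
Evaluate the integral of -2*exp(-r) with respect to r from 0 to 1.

-2 + 2*exp(-1)

An antiderivative is F(r) = 2*exp(-r).
Then F(1) - F(0) = (2*exp(-1)) - (2) = -2 + 2*exp(-1).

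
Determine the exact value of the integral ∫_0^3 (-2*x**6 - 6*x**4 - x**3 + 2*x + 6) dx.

By the power rule, an antiderivative is F(x) = -2*x**7/7 - 6*x**5/5 - x**4/4 + x**2 + 6*x.
Then F(3) - F(0) = (-127359/140) - (0) = -127359/140.

-127359/140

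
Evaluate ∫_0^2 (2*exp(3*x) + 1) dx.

4/3 + 2*exp(6)/3

An antiderivative is F(x) = 2*exp(3*x)/3 + x.
Then F(2) - F(0) = (2 + 2*exp(6)/3) - (2/3) = 4/3 + 2*exp(6)/3.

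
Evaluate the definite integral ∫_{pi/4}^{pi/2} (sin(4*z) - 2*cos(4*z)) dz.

An antiderivative is F(z) = -sin(4*z)/2 - cos(4*z)/4.
Then F(pi/2) - F(pi/4) = (-1/4) - (1/4) = -1/2.

-1/2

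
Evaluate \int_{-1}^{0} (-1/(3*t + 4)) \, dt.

-2*log(2)/3

An antiderivative is F(t) = -log(3*t + 4)/3.
Then F(0) - F(-1) = (-2*log(2)/3) - (0) = -2*log(2)/3.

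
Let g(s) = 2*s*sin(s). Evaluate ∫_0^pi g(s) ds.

Integrate by parts once (u = s, dv = 2*sin(s) ds).
An antiderivative is F(s) = -2*s*cos(s) + 2*sin(s).
Then F(pi) - F(0) = (2*pi) - (0) = 2*pi.

2*pi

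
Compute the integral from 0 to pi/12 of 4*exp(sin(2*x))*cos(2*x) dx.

-2 + 2*exp(1/2)

Let u = sin(2*x), so du = 2*cos(2*x) dx. When x = 0, u = 0; when x = pi/12, u = 1/2.
The integral becomes 2·∫ exp(u) du from 0 to 1/2, with antiderivative 2*exp(u).
Back in x: F(x) = 2*exp(sin(2*x)).
Then F(pi/12) - F(0) = (2*exp(1/2)) - (2) = -2 + 2*exp(1/2).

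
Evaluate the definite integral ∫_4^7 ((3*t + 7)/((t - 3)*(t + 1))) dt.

Factor the denominator: t**2 - 2*t - 3 = (t + 1)(t - 3).
Partial fractions: (3*t + 7)/((t - 3)*(t + 1)) = -1/(t + 1) + 4/(t - 3).
An antiderivative is F(t) = 4*log(t - 3) - log(t + 1).
Then F(7) - F(4) = (log(32)) - (-log(5)) = log(5) + 5*log(2).

log(5) + 5*log(2)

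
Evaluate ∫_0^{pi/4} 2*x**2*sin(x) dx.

-4 - sqrt(2)*pi**2/16 + sqrt(2)*pi/2 + 2*sqrt(2)

Integrate by parts twice (u = x^2, dv = 2*sin(x) dx).
An antiderivative is F(x) = -2*x**2*cos(x) + 4*x*sin(x) + 4*cos(x).
Then F(pi/4) - F(0) = (sqrt(2)*(-pi**2 + 8*pi + 32)/16) - (4) = -4 - sqrt(2)*pi**2/16 + sqrt(2)*pi/2 + 2*sqrt(2).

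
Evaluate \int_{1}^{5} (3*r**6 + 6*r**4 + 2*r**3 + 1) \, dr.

By the power rule, an antiderivative is F(r) = 3*r**7/7 + 6*r**5/5 + r**4/2 + r.
Then F(5) - F(1) = (525695/14) - (219/70) = 1314128/35.

1314128/35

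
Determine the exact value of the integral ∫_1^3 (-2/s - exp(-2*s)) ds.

An antiderivative is F(s) = -2*log(s) + exp(-2*s)/2.
Then F(3) - F(1) = (-2*log(3) + exp(-6)/2) - (exp(-2)/2) = (-4*exp(6)*log(3) - exp(4) + 1)*exp(-6)/2.

(-4*exp(6)*log(3) - exp(4) + 1)*exp(-6)/2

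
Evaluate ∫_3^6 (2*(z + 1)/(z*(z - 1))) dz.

-6*log(2) + 4*log(5)

Factor the denominator: z**2 - z = z(z - 1).
Partial fractions: 2*(z + 1)/(z*(z - 1)) = -2/z + 4/(z - 1).
An antiderivative is F(z) = -2*log(z) + 4*log(z - 1).
Then F(6) - F(3) = (-2*log(3) - 2*log(2) + 4*log(5)) - (log(16/9)) = -6*log(2) + 4*log(5).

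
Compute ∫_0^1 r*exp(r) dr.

1

Integrate by parts once (u = r, dv = exp(r) dr).
An antiderivative is F(r) = (r - 1)*exp(r).
Then F(1) - F(0) = (0) - (-1) = 1.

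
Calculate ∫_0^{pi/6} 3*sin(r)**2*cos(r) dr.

Let u = sin(r), so du = cos(r) dr. When r = 0, u = 0; when r = pi/6, u = 1/2.
The integral becomes 3·∫ u**2 du from 0 to 1/2, with antiderivative u**3.
Back in r: F(r) = sin(r)**3.
Then F(pi/6) - F(0) = (1/8) - (0) = 1/8.

1/8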